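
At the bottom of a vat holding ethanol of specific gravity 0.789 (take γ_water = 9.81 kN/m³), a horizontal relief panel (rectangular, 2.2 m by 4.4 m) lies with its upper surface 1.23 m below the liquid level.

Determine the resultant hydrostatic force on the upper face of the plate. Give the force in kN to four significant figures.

γ = 0.789 × 9.81 = 7.74009 kN/m³.
The plate is horizontal, so pressure is uniform at p = γ·h = 7.74009 × 1.23 = 9.52031 kN/m².
A = 2.2 × 4.4 = 9.68 m².
F = p·A = 9.52031 × 9.68 = 92.1566 kN.

F ≈ 92.16 kN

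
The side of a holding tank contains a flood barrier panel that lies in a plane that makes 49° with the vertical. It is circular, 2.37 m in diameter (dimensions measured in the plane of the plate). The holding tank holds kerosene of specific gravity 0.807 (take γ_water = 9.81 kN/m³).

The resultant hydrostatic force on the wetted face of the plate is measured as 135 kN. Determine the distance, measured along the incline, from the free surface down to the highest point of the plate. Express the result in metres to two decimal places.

y_top ≈ 4.71 m

γ = 0.807 × 9.81 = 7.91667 kN/m³.
A = π(1.185)² = 4.4115 m².
From F = γ·h_c·A, the centroid depth is h_c = 135/(7.91667 × 4.4115) = 3.86549 m.
The plate makes 49° with the vertical, i.e. θ = 90° − 49° = 41° to the horizontal. Measuring y along the incline from the free-surface line, vertical depth h = y·sinθ with sinθ = 0.656059.
Along the incline, y_c = h_c/sinθ = 3.86549/0.656059 = 5.89199 m.
The centroid is at the centre, 1.185 m below the top of the plate, so the highest point sits at y_top = 5.89199 − 1.185 = 4.70699 m along the incline.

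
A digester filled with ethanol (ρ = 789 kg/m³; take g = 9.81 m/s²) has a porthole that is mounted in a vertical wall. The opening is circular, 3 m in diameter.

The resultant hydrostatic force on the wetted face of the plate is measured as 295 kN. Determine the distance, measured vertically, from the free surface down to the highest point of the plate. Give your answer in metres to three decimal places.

γ = ρg = 789 × 9.81 / 1000 = 7.74009 kN/m³.
A = π(1.5)² = 7.06858 m².
From F = γ·h_c·A, the centroid depth is h_c = 295/(7.74009 × 7.06858) = 5.39192 m.
The centroid is at the centre, 1.5 m below the top of the plate, so the highest point sits at h_top = 5.39192 − 1.5 = 3.89192 m below the surface.

d_top ≈ 3.892 m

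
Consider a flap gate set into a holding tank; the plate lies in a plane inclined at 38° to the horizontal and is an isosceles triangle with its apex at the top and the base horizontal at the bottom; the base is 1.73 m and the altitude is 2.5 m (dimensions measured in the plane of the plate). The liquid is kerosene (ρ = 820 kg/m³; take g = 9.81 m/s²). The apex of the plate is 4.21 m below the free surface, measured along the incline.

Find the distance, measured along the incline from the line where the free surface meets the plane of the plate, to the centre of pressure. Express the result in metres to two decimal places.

y_p = 5.94 m

γ = ρg = 820 × 9.81 / 1000 = 8.0442 kN/m³.
Let θ = 38° be the plate's angle to the horizontal; measure y along the incline from where the plane meets the free surface. Vertical depth h = y·sinθ with sinθ = 0.615661.
With the apex up, the centroid sits 2h/3 = 2 × 2.5/3 = 1.66667 m below the apex, so y_c = 4.21 + 1.66667 = 5.87667 m and h_c = 5.87667 × 0.615661 = 3.61804 m.
A = ½ × 1.73 × 2.5 = 2.1625 m².
Resultant F = γ·h_c·A = 8.0442 × 3.61804 × 2.1625 = 62.9379 kN.
I_c = b·h³/36 = 1.73 × 2.5³/36 = 0.750868 m⁴.
Centre of pressure: y_p = y_c + I_c/(y_c·A) = 5.87667 + 0.750868/(5.87667 × 2.1625) = 5.87667 + 0.0590849 = 5.93575 m along the plane.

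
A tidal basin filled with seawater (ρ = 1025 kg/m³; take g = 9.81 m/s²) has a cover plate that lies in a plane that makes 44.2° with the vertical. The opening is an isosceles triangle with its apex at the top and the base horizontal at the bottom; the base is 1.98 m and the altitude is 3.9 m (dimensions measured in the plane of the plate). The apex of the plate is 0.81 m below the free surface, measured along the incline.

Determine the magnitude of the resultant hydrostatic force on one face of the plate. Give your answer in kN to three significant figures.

γ = ρg = 1025 × 9.81 / 1000 = 10.05525 kN/m³.
The plate makes 44.2° with the vertical, i.e. θ = 90° − 44.2° = 45.8° to the horizontal. Measuring y along the incline from the free-surface line, vertical depth h = y·sinθ with sinθ = 0.716911.
With the apex up, the centroid sits 2h/3 = 2 × 3.9/3 = 2.6 m below the apex, so y_c = 0.81 + 2.6 = 3.41 m and h_c = 3.41 × 0.716911 = 2.44467 m.
A = ½ × 1.98 × 3.9 = 3.861 m².
Resultant F = γ·h_c·A = 10.05525 × 2.44467 × 3.861 = 94.9102 kN.

F ≈ 94.9 kN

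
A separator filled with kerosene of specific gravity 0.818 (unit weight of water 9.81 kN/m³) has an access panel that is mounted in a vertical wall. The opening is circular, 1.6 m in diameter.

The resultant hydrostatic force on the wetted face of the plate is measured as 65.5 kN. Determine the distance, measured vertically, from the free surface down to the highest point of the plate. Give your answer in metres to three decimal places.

d_top ≈ 3.260 m

γ = 0.818 × 9.81 = 8.02458 kN/m³.
A = π(0.8)² = 2.01062 m².
From F = γ·h_c·A, the centroid depth is h_c = 65.5/(8.02458 × 2.01062) = 4.05965 m.
The centroid is at the centre, 0.8 m below the top of the plate, so the highest point sits at h_top = 4.05965 − 0.8 = 3.25965 m below the surface.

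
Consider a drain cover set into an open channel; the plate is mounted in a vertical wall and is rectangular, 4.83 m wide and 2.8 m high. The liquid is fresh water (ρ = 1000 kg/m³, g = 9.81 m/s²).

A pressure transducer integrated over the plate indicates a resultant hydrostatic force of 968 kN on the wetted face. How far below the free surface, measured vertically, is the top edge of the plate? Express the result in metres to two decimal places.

γ = ρg = 1000 × 9.81 = 9810 N/m³ = 9.81 kN/m³.
A = 4.83 × 2.8 = 13.524 m².
From F = γ·h_c·A, the centroid depth is h_c = 968/(9.81 × 13.524) = 7.29627 m.
The centroid lies 2.8/2 = 1.4 m below the top edge, so the top edge sits at h_top = 7.29627 − 1.4 = 5.89627 m below the surface.

d_top ≈ 5.90 m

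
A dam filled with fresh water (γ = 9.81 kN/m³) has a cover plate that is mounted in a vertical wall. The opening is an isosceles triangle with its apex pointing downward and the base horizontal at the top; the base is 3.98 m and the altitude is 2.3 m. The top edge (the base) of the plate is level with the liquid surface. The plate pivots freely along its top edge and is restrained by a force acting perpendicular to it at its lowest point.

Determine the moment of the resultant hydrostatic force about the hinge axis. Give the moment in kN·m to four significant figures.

M ≈ 39.59 kN·m

γ = 9.81 kN/m³.
With the apex down, the centroid sits h/3 = 2.3/3 = 0.766667 m below the base (the top edge), so the centroid depth is h_c = 0.766667 m.
A = ½ × 3.98 × 2.3 = 4.577 m².
Resultant F = γ·h_c·A = 9.81 × 0.766667 × 4.577 = 34.4236 kN.
I_c = b·h³/36 = 3.98 × 2.3³/36 = 1.34513 m⁴.
Centre of pressure: y_p = y_c + I_c/(y_c·A) = 0.766667 + 1.34513/(0.766667 × 4.577) = 0.766667 + 0.383333 = 1.15 m along the plane.
The resultant acts 0.766667 + 0.383333 = 1.15 m (along the plate) below the hinge at the top edge, so the moment about the hinge is M = F × 1.15 = 34.4236 × 1.15 = 39.5871 kN·m.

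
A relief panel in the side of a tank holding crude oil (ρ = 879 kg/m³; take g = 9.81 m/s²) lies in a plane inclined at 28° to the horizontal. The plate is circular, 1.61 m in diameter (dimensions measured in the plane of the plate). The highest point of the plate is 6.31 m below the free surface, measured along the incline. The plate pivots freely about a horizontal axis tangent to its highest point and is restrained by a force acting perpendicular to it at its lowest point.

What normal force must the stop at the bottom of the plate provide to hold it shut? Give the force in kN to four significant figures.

γ = ρg = 879 × 9.81 / 1000 = 8.62299 kN/m³.
Let θ = 28° be the plate's angle to the horizontal; measure y along the incline from where the plane meets the free surface. Vertical depth h = y·sinθ with sinθ = 0.469472.
The centroid is at the centre, 0.805 m below the top of the plate, so y_c = 6.31 + 0.805 = 7.115 m and h_c = 7.115 × 0.469472 = 3.34029 m.
A = π(0.805)² = 2.03583 m².
Resultant F = γ·h_c·A = 8.62299 × 3.34029 × 2.03583 = 58.6386 kN.
I_c = πr⁴/4 = π × 0.805⁴/4 = 0.329817 m⁴.
Centre of pressure: y_p = y_c + I_c/(y_c·A) = 7.115 + 0.329817/(7.115 × 2.03583) = 7.115 + 0.0227697 = 7.13777 m along the plane.
The resultant acts 0.805 + 0.0227697 = 0.82777 m (along the plate) below the hinge at the top edge, so the moment about the hinge is M = F × 0.82777 = 58.6386 × 0.82777 = 48.5393 kN·m.
A normal force at the bottom, 1.61 m from the hinge, must supply this moment: P = 48.5393/1.61 = 30.1486 kN.

P ≈ 30.15 kN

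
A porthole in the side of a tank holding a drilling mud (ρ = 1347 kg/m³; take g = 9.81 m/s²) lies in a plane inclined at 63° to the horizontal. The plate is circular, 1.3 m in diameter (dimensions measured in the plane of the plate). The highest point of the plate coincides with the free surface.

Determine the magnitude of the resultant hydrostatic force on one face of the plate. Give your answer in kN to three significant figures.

γ = ρg = 1347 × 9.81 / 1000 = 13.21407 kN/m³.
Let θ = 63° be the plate's angle to the horizontal; measure y along the incline from where the plane meets the free surface. Vertical depth h = y·sinθ with sinθ = 0.891007.
The centroid is at the centre, 0.65 m below the top of the plate, so y_c = 0.65 m and h_c = 0.65 × 0.891007 = 0.579155 m.
A = π(0.65)² = 1.32732 m².
Resultant F = γ·h_c·A = 13.21407 × 0.579155 × 1.32732 = 10.158 kN.

F ≈ 10.2 kN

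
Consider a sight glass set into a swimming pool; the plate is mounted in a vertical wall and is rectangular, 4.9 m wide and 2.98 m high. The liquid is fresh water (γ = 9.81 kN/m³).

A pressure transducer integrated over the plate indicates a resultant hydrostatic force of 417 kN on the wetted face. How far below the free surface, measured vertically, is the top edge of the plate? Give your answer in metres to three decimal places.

γ = 9.81 kN/m³.
A = 4.9 × 2.98 = 14.602 m².
From F = γ·h_c·A, the centroid depth is h_c = 417/(9.81 × 14.602) = 2.91108 m.
The centroid lies 2.98/2 = 1.49 m below the top edge, so the top edge sits at h_top = 2.91108 − 1.49 = 1.42108 m below the surface.

d_top ≈ 1.421 m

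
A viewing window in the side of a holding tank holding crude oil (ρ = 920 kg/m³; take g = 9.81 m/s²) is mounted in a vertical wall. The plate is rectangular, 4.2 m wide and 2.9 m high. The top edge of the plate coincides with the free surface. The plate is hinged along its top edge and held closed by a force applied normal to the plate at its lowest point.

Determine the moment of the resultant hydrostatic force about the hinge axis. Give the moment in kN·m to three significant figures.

γ = ρg = 920 × 9.81 / 1000 = 9.0252 kN/m³.
The centroid lies 2.9/2 = 1.45 m below the top edge, so the centroid depth is h_c = 1.45 m.
A = 4.2 × 2.9 = 12.18 m².
Resultant F = γ·h_c·A = 9.0252 × 1.45 × 12.18 = 159.394 kN.
I_c = b·h³/12 = 4.2 × 2.9³/12 = 8.53615 m⁴.
Centre of pressure: y_p = y_c + I_c/(y_c·A) = 1.45 + 8.53615/(1.45 × 12.18) = 1.45 + 0.483333 = 1.93333 m along the plane.
The resultant acts 1.45 + 0.483333 = 1.93333 m (along the plate) below the hinge at the top edge, so the moment about the hinge is M = F × 1.93333 = 159.394 × 1.93333 = 308.161 kN·m.

M ≈ 308 kN·m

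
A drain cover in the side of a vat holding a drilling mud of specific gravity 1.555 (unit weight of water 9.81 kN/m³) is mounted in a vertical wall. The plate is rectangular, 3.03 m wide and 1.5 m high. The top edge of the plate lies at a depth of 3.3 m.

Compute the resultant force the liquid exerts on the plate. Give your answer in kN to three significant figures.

F ≈ 281 kN

γ = 1.555 × 9.81 = 15.25455 kN/m³.
The centroid lies 1.5/2 = 0.75 m below the top edge, so the centroid depth is h_c = 3.3 + 0.75 = 4.05 m.
A = 3.03 × 1.5 = 4.545 m².
Resultant F = γ·h_c·A = 15.25455 × 4.05 × 4.545 = 280.794 kN.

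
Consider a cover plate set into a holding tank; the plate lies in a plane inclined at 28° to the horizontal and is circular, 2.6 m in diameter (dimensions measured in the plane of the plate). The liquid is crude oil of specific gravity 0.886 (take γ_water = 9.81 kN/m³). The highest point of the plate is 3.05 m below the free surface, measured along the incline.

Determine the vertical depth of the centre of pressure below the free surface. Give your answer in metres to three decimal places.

h_p = 2.088 m

γ = 0.886 × 9.81 = 8.69166 kN/m³.
Let θ = 28° be the plate's angle to the horizontal; measure y along the incline from where the plane meets the free surface. Vertical depth h = y·sinθ with sinθ = 0.469472.
The centroid is at the centre, 1.3 m below the top of the plate, so y_c = 3.05 + 1.3 = 4.35 m and h_c = 4.35 × 0.469472 = 2.0422 m.
A = π(1.3)² = 5.30929 m².
Resultant F = γ·h_c·A = 8.69166 × 2.0422 × 5.30929 = 94.2405 kN.
I_c = πr⁴/4 = π × 1.3⁴/4 = 2.24318 m⁴.
Centre of pressure: y_p = y_c + I_c/(y_c·A) = 4.35 + 2.24318/(4.35 × 5.30929) = 4.35 + 0.0971267 = 4.44713 m along the plane.
Vertically, h_p = y_p·sinθ = 4.44713 × 0.469472 = 2.0878 m.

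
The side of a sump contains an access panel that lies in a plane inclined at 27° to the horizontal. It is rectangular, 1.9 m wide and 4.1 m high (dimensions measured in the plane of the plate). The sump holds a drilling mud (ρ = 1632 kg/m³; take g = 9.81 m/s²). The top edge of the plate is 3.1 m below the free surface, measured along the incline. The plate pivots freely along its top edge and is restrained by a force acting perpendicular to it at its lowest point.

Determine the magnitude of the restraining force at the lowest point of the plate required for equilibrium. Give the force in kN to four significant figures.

γ = ρg = 1632 × 9.81 / 1000 = 16.00992 kN/m³.
Let θ = 27° be the plate's angle to the horizontal; measure y along the incline from where the plane meets the free surface. Vertical depth h = y·sinθ with sinθ = 0.453990.
The centroid lies 4.1/2 = 2.05 m below the top edge, so y_c = 3.1 + 2.05 = 5.15 m and h_c = 5.15 × 0.453990 = 2.33805 m.
A = 1.9 × 4.1 = 7.79 m².
Resultant F = γ·h_c·A = 16.00992 × 2.33805 × 7.79 = 291.595 kN.
I_c = b·h³/12 = 1.9 × 4.1³/12 = 10.9125 m⁴.
Centre of pressure: y_p = y_c + I_c/(y_c·A) = 5.15 + 10.9125/(5.15 × 7.79) = 5.15 + 0.272007 = 5.42201 m along the plane.
The resultant acts 2.05 + 0.272007 = 2.32201 m (along the plate) below the hinge at the top edge, so the moment about the hinge is M = F × 2.32201 = 291.595 × 2.32201 = 677.087 kN·m.
A normal force at the bottom, 4.1 m from the hinge, must supply this moment: P = 677.087/4.1 = 165.143 kN.

P ≈ 165.1 kN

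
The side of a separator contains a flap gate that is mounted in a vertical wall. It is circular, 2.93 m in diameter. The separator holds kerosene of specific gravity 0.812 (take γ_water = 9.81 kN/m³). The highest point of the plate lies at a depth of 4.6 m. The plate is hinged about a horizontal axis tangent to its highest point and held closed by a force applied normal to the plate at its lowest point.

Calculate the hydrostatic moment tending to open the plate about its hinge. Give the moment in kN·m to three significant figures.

γ = 0.812 × 9.81 = 7.96572 kN/m³.
The centroid is at the centre, 1.465 m below the top of the plate, so the centroid depth is h_c = 4.6 + 1.465 = 6.065 m.
A = π(1.465)² = 6.74256 m².
Resultant F = γ·h_c·A = 7.96572 × 6.065 × 6.74256 = 325.747 kN.
I_c = πr⁴/4 = π × 1.465⁴/4 = 3.61777 m⁴.
Centre of pressure: y_p = y_c + I_c/(y_c·A) = 6.065 + 3.61777/(6.065 × 6.74256) = 6.065 + 0.0884678 = 6.15347 m along the plane.
The resultant acts 1.465 + 0.0884678 = 1.55347 m (along the plate) below the hinge at the top edge, so the moment about the hinge is M = F × 1.55347 = 325.747 × 1.55347 = 506.038 kN·m.

M ≈ 506 kN·m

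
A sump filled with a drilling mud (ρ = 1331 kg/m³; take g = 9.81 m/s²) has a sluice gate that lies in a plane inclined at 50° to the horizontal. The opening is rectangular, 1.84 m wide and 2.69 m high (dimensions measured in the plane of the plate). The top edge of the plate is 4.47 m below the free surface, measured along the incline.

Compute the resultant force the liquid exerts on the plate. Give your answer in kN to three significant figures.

F ≈ 288 kN

γ = ρg = 1331 × 9.81 / 1000 = 13.05711 kN/m³.
Let θ = 50° be the plate's angle to the horizontal; measure y along the incline from where the plane meets the free surface. Vertical depth h = y·sinθ with sinθ = 0.766044.
The centroid lies 2.69/2 = 1.345 m below the top edge, so y_c = 4.47 + 1.345 = 5.815 m and h_c = 5.815 × 0.766044 = 4.45455 m.
A = 1.84 × 2.69 = 4.9496 m².
Resultant F = γ·h_c·A = 13.05711 × 4.45455 × 4.9496 = 287.886 kN.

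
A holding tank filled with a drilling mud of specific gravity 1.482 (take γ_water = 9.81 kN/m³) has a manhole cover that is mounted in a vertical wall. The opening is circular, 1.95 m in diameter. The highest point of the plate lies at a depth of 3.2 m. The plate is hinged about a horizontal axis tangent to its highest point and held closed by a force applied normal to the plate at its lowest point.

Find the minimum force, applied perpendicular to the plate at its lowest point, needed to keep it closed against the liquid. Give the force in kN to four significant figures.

P ≈ 95.93 kN

γ = 1.482 × 9.81 = 14.53842 kN/m³.
The centroid is at the centre, 0.975 m below the top of the plate, so the centroid depth is h_c = 3.2 + 0.975 = 4.175 m.
A = π(0.975)² = 2.98648 m².
Resultant F = γ·h_c·A = 14.53842 × 4.175 × 2.98648 = 181.273 kN.
I_c = πr⁴/4 = π × 0.975⁴/4 = 0.709755 m⁴.
Centre of pressure: y_p = y_c + I_c/(y_c·A) = 4.175 + 0.709755/(4.175 × 2.98648) = 4.175 + 0.0569236 = 4.23192 m along the plane.
The resultant acts 0.975 + 0.0569236 = 1.03192 m (along the plate) below the hinge at the top edge, so the moment about the hinge is M = F × 1.03192 = 181.273 × 1.03192 = 187.059 kN·m.
A normal force at the bottom, 1.95 m from the hinge, must supply this moment: P = 187.059/1.95 = 95.9277 kN.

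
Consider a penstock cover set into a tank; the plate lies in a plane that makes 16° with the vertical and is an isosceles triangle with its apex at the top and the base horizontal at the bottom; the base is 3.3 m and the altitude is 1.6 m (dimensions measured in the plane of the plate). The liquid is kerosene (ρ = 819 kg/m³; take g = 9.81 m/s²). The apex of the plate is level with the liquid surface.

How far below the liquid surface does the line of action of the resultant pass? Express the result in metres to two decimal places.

h_p = 1.15 m

γ = ρg = 819 × 9.81 / 1000 = 8.03439 kN/m³.
The plate makes 16° with the vertical, i.e. θ = 90° − 16° = 74° to the horizontal. Measuring y along the incline from the free-surface line, vertical depth h = y·sinθ with sinθ = 0.961262.
With the apex up, the centroid sits 2h/3 = 2 × 1.6/3 = 1.06667 m below the apex, so y_c = 1.06667 m and h_c = 1.06667 × 0.961262 = 1.02535 m.
A = ½ × 3.3 × 1.6 = 2.64 m².
Resultant F = γ·h_c·A = 8.03439 × 1.02535 × 2.64 = 21.7485 kN.
I_c = b·h³/36 = 3.3 × 1.6³/36 = 0.375467 m⁴.
Centre of pressure: y_p = y_c + I_c/(y_c·A) = 1.06667 + 0.375467/(1.06667 × 2.64) = 1.06667 + 0.133333 = 1.2 m along the plane.
Vertically, h_p = y_p·sinθ = 1.2 × 0.961262 = 1.15351 m.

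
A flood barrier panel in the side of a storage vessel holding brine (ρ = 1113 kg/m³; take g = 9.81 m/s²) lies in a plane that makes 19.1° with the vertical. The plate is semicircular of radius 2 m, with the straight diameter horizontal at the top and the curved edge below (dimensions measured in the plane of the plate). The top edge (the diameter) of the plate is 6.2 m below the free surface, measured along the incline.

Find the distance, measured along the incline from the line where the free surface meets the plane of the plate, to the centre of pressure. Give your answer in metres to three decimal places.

γ = ρg = 1113 × 9.81 / 1000 = 10.91853 kN/m³.
The plate makes 19.1° with the vertical, i.e. θ = 90° − 19.1° = 70.9° to the horizontal. Measuring y along the incline from the free-surface line, vertical depth h = y·sinθ with sinθ = 0.944949.
The centroid of a semicircle lies 4r/(3π) = 0.848826 m from the diameter, here below the top edge, so y_c = 6.2 + 0.848826 = 7.04883 m and h_c = 7.04883 × 0.944949 = 6.66078 m.
A = πr²/2 = π × 2²/2 = 6.28319 m².
Resultant F = γ·h_c·A = 10.91853 × 6.66078 × 6.28319 = 456.951 kN.
I_c = (π/8 − 8/(9π))·r⁴ = 0.109757 × 2⁴ = 1.75611 m⁴.
Centre of pressure: y_p = y_c + I_c/(y_c·A) = 7.04883 + 1.75611/(7.04883 × 6.28319) = 7.04883 + 0.039651 = 7.08848 m along the plane.

y_p = 7.088 m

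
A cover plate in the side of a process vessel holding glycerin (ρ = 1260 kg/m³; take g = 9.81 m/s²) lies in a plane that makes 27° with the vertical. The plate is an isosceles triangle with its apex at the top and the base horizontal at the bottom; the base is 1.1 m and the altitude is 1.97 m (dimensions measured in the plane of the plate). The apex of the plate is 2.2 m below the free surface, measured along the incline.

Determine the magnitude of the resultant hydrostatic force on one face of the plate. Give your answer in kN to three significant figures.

F ≈ 41.9 kN

γ = ρg = 1260 × 9.81 / 1000 = 12.3606 kN/m³.
The plate makes 27° with the vertical, i.e. θ = 90° − 27° = 63° to the horizontal. Measuring y along the incline from the free-surface line, vertical depth h = y·sinθ with sinθ = 0.891007.
With the apex up, the centroid sits 2h/3 = 2 × 1.97/3 = 1.31333 m below the apex, so y_c = 2.2 + 1.31333 = 3.51333 m and h_c = 3.51333 × 0.891007 = 3.1304 m.
A = ½ × 1.1 × 1.97 = 1.0835 m².
Resultant F = γ·h_c·A = 12.3606 × 3.1304 × 1.0835 = 41.9245 kN.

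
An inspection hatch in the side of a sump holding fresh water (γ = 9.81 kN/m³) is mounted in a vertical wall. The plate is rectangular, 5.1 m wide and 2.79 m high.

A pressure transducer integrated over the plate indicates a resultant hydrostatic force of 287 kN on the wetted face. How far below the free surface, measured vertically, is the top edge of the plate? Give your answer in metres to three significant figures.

d_top ≈ 0.661 m

γ = 9.81 kN/m³.
A = 5.1 × 2.79 = 14.229 m².
From F = γ·h_c·A, the centroid depth is h_c = 287/(9.81 × 14.229) = 2.05607 m.
The centroid lies 2.79/2 = 1.395 m below the top edge, so the top edge sits at h_top = 2.05607 − 1.395 = 0.66107 m below the surface.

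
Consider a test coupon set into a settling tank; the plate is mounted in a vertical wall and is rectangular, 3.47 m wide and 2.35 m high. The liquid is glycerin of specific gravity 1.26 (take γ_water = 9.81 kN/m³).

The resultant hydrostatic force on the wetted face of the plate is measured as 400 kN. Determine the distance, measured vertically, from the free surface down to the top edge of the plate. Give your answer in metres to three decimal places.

γ = 1.26 × 9.81 = 12.3606 kN/m³.
A = 3.47 × 2.35 = 8.1545 m².
From F = γ·h_c·A, the centroid depth is h_c = 400/(12.3606 × 8.1545) = 3.96847 m.
The centroid lies 2.35/2 = 1.175 m below the top edge, so the top edge sits at h_top = 3.96847 − 1.175 = 2.79347 m below the surface.

d_top ≈ 2.793 m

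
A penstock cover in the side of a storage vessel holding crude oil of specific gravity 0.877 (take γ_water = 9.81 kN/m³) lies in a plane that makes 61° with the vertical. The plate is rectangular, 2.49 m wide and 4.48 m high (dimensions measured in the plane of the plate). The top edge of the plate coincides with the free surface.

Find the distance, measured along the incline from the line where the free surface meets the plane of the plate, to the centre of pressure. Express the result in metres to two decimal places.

y_p = 2.99 m

γ = 0.877 × 9.81 = 8.60337 kN/m³.
The plate makes 61° with the vertical, i.e. θ = 90° − 61° = 29° to the horizontal. Measuring y along the incline from the free-surface line, vertical depth h = y·sinθ with sinθ = 0.484810.
The centroid lies 4.48/2 = 2.24 m below the top edge, so y_c = 2.24 m and h_c = 2.24 × 0.484810 = 1.08597 m.
A = 2.49 × 4.48 = 11.1552 m².
Resultant F = γ·h_c·A = 8.60337 × 1.08597 × 11.1552 = 104.223 kN.
I_c = b·h³/12 = 2.49 × 4.48³/12 = 18.6574 m⁴.
Centre of pressure: y_p = y_c + I_c/(y_c·A) = 2.24 + 18.6574/(2.24 × 11.1552) = 2.24 + 0.746665 = 2.98667 m along the plane.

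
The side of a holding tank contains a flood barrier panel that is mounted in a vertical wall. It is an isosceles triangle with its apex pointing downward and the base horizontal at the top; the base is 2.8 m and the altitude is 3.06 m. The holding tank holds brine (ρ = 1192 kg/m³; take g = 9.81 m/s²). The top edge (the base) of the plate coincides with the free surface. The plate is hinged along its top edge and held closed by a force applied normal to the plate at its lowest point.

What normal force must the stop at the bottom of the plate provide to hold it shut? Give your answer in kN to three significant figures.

P ≈ 25.5 kN

γ = ρg = 1192 × 9.81 / 1000 = 11.69352 kN/m³.
With the apex down, the centroid sits h/3 = 3.06/3 = 1.02 m below the base (the top edge), so the centroid depth is h_c = 1.02 m.
A = ½ × 2.8 × 3.06 = 4.284 m².
Resultant F = γ·h_c·A = 11.69352 × 1.02 × 4.284 = 51.0969 kN.
I_c = b·h³/36 = 2.8 × 3.06³/36 = 2.22854 m⁴.
Centre of pressure: y_p = y_c + I_c/(y_c·A) = 1.02 + 2.22854/(1.02 × 4.284) = 1.02 + 0.510001 = 1.53 m along the plane.
The resultant acts 1.02 + 0.510001 = 1.53 m (along the plate) below the hinge at the top edge, so the moment about the hinge is M = F × 1.53 = 51.0969 × 1.53 = 78.1783 kN·m.
A normal force at the bottom, 3.06 m from the hinge, must supply this moment: P = 78.1783/3.06 = 25.5485 kN.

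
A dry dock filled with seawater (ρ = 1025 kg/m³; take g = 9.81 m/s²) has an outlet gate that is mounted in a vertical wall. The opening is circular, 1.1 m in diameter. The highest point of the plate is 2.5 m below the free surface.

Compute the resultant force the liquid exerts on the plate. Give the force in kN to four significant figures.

F ≈ 29.15 kN

γ = ρg = 1025 × 9.81 / 1000 = 10.05525 kN/m³.
The centroid is at the centre, 0.55 m below the top of the plate, so the centroid depth is h_c = 2.5 + 0.55 = 3.05 m.
A = π(0.55)² = 0.950332 m².
Resultant F = γ·h_c·A = 10.05525 × 3.05 × 0.950332 = 29.1453 kN.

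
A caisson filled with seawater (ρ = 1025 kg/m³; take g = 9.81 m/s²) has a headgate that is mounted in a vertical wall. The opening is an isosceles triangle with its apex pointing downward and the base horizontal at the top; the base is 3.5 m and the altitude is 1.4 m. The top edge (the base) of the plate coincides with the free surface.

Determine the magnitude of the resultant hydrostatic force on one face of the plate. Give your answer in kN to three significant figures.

γ = ρg = 1025 × 9.81 / 1000 = 10.05525 kN/m³.
With the apex down, the centroid sits h/3 = 1.4/3 = 0.466667 m below the base (the top edge), so the centroid depth is h_c = 0.466667 m.
A = ½ × 3.5 × 1.4 = 2.45 m².
Resultant F = γ·h_c·A = 10.05525 × 0.466667 × 2.45 = 11.4965 kN.

F ≈ 11.5 kN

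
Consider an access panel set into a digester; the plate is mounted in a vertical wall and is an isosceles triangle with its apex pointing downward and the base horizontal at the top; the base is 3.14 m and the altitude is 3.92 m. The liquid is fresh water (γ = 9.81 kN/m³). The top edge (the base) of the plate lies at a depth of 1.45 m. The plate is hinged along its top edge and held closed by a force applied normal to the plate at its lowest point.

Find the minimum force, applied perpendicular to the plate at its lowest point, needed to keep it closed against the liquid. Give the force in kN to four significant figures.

γ = 9.81 kN/m³.
With the apex down, the centroid sits h/3 = 3.92/3 = 1.30667 m below the base (the top edge), so the centroid depth is h_c = 1.45 + 1.30667 = 2.75667 m.
A = ½ × 3.14 × 3.92 = 6.1544 m².
Resultant F = γ·h_c·A = 9.81 × 2.75667 × 6.1544 = 166.433 kN.
I_c = b·h³/36 = 3.14 × 3.92³/36 = 5.25394 m⁴.
Centre of pressure: y_p = y_c + I_c/(y_c·A) = 2.75667 + 5.25394/(2.75667 × 6.1544) = 2.75667 + 0.309681 = 3.06635 m along the plane.
The resultant acts 1.30667 + 0.309681 = 1.61635 m (along the plate) below the hinge at the top edge, so the moment about the hinge is M = F × 1.61635 = 166.433 × 1.61635 = 269.014 kN·m.
A normal force at the bottom, 3.92 m from the hinge, must supply this moment: P = 269.014/3.92 = 68.626 kN.

P ≈ 68.63 kN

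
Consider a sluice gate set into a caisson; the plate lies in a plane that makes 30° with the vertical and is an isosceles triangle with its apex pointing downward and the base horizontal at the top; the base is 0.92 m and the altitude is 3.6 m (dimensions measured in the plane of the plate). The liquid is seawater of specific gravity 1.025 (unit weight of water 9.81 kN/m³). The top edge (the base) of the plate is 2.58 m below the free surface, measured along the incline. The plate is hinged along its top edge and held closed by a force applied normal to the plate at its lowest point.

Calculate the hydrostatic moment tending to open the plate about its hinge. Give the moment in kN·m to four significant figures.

M ≈ 75.79 kN·m

γ = 1.025 × 9.81 = 10.05525 kN/m³.
The plate makes 30° with the vertical, i.e. θ = 90° − 30° = 60° to the horizontal. Measuring y along the incline from the free-surface line, vertical depth h = y·sinθ with sinθ = 0.866025.
With the apex down, the centroid sits h/3 = 3.6/3 = 1.2 m below the base (the top edge), so y_c = 2.58 + 1.2 = 3.78 m and h_c = 3.78 × 0.866025 = 3.27357 m.
A = ½ × 0.92 × 3.6 = 1.656 m².
Resultant F = γ·h_c·A = 10.05525 × 3.27357 × 1.656 = 54.5098 kN.
I_c = b·h³/36 = 0.92 × 3.6³/36 = 1.19232 m⁴.
Centre of pressure: y_p = y_c + I_c/(y_c·A) = 3.78 + 1.19232/(3.78 × 1.656) = 3.78 + 0.190476 = 3.97048 m along the plane.
The resultant acts 1.2 + 0.190476 = 1.39048 m (along the plate) below the hinge at the top edge, so the moment about the hinge is M = F × 1.39048 = 54.5098 × 1.39048 = 75.7948 kN·m.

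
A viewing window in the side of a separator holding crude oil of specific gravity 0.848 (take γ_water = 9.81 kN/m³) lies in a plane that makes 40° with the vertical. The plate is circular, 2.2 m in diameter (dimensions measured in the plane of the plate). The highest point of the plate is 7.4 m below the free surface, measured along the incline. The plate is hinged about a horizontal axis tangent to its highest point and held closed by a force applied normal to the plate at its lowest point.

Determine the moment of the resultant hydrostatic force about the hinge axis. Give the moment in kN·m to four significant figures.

γ = 0.848 × 9.81 = 8.31888 kN/m³.
The plate makes 40° with the vertical, i.e. θ = 90° − 40° = 50° to the horizontal. Measuring y along the incline from the free-surface line, vertical depth h = y·sinθ with sinθ = 0.766044.
The centroid is at the centre, 1.1 m below the top of the plate, so y_c = 7.4 + 1.1 = 8.5 m and h_c = 8.5 × 0.766044 = 6.51137 m.
A = π(1.1)² = 3.80133 m².
Resultant F = γ·h_c·A = 8.31888 × 6.51137 × 3.80133 = 205.908 kN.
I_c = πr⁴/4 = π × 1.1⁴/4 = 1.1499 m⁴.
Centre of pressure: y_p = y_c + I_c/(y_c·A) = 8.5 + 1.1499/(8.5 × 3.80133) = 8.5 + 0.0355882 = 8.53559 m along the plane.
The resultant acts 1.1 + 0.0355882 = 1.13559 m (along the plate) below the hinge at the top edge, so the moment about the hinge is M = F × 1.13559 = 205.908 × 1.13559 = 233.827 kN·m.

M ≈ 233.8 kN·m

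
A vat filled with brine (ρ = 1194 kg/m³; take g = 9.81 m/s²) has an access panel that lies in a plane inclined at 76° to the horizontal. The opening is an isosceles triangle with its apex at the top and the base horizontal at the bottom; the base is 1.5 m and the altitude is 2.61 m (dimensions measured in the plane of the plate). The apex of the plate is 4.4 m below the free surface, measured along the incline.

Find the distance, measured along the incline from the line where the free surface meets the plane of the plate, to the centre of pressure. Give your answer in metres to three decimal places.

y_p = 6.202 m

γ = ρg = 1194 × 9.81 / 1000 = 11.71314 kN/m³.
Let θ = 76° be the plate's angle to the horizontal; measure y along the incline from where the plane meets the free surface. Vertical depth h = y·sinθ with sinθ = 0.970296.
With the apex up, the centroid sits 2h/3 = 2 × 2.61/3 = 1.74 m below the apex, so y_c = 4.4 + 1.74 = 6.14 m and h_c = 6.14 × 0.970296 = 5.95762 m.
A = ½ × 1.5 × 2.61 = 1.9575 m².
Resultant F = γ·h_c·A = 11.71314 × 5.95762 × 1.9575 = 136.599 kN.
I_c = b·h³/36 = 1.5 × 2.61³/36 = 0.740816 m⁴.
Centre of pressure: y_p = y_c + I_c/(y_c·A) = 6.14 + 0.740816/(6.14 × 1.9575) = 6.14 + 0.0616368 = 6.20164 m along the plane.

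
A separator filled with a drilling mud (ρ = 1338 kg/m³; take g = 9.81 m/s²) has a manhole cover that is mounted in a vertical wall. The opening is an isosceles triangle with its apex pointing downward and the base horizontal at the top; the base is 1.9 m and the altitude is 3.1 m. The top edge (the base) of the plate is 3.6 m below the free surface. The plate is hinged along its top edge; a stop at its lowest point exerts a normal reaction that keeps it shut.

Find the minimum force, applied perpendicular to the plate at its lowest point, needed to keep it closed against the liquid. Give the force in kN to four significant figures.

γ = ρg = 1338 × 9.81 / 1000 = 13.12578 kN/m³.
With the apex down, the centroid sits h/3 = 3.1/3 = 1.03333 m below the base (the top edge), so the centroid depth is h_c = 3.6 + 1.03333 = 4.63333 m.
A = ½ × 1.9 × 3.1 = 2.945 m².
Resultant F = γ·h_c·A = 13.12578 × 4.63333 × 2.945 = 179.103 kN.
I_c = b·h³/36 = 1.9 × 3.1³/36 = 1.5723 m⁴.
Centre of pressure: y_p = y_c + I_c/(y_c·A) = 4.63333 + 1.5723/(4.63333 × 2.945) = 4.63333 + 0.115228 = 4.74856 m along the plane.
The resultant acts 1.03333 + 0.115228 = 1.14856 m (along the plate) below the hinge at the top edge, so the moment about the hinge is M = F × 1.14856 = 179.103 × 1.14856 = 205.711 kN·m.
A normal force at the bottom, 3.1 m from the hinge, must supply this moment: P = 205.711/3.1 = 66.3584 kN.

P ≈ 66.36 kN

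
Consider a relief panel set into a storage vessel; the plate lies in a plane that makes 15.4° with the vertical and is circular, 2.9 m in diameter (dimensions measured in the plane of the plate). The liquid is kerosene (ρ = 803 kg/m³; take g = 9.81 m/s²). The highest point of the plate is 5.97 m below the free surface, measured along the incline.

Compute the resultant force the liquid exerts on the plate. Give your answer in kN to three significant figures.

γ = ρg = 803 × 9.81 / 1000 = 7.87743 kN/m³.
The plate makes 15.4° with the vertical, i.e. θ = 90° − 15.4° = 74.6° to the horizontal. Measuring y along the incline from the free-surface line, vertical depth h = y·sinθ with sinθ = 0.964095.
The centroid is at the centre, 1.45 m below the top of the plate, so y_c = 5.97 + 1.45 = 7.42 m and h_c = 7.42 × 0.964095 = 7.15358 m.
A = π(1.45)² = 6.6052 m².
Resultant F = γ·h_c·A = 7.87743 × 7.15358 × 6.6052 = 372.215 kN.

F ≈ 372 kN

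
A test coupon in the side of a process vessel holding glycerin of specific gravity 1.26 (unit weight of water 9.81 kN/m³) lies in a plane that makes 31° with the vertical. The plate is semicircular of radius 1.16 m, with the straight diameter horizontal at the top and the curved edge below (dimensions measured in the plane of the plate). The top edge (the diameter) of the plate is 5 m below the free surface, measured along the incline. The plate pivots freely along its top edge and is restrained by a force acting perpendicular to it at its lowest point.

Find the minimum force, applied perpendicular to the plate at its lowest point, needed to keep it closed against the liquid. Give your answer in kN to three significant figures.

γ = 1.26 × 9.81 = 12.3606 kN/m³.
The plate makes 31° with the vertical, i.e. θ = 90° − 31° = 59° to the horizontal. Measuring y along the incline from the free-surface line, vertical depth h = y·sinθ with sinθ = 0.857167.
The centroid of a semicircle lies 4r/(3π) = 0.492319 m from the diameter, here below the top edge, so y_c = 5 + 0.492319 = 5.49232 m and h_c = 5.49232 × 0.857167 = 4.70784 m.
A = πr²/2 = π × 1.16²/2 = 2.11366 m².
Resultant F = γ·h_c·A = 12.3606 × 4.70784 × 2.11366 = 122.998 kN.
I_c = (π/8 − 8/(9π))·r⁴ = 0.109757 × 1.16⁴ = 0.19873 m⁴.
Centre of pressure: y_p = y_c + I_c/(y_c·A) = 5.49232 + 0.19873/(5.49232 × 2.11366) = 5.49232 + 0.0171188 = 5.50944 m along the plane.
The resultant acts 0.492319 + 0.0171188 = 0.509438 m (along the plate) below the hinge at the top edge, so the moment about the hinge is M = F × 0.509438 = 122.998 × 0.509438 = 62.6599 kN·m.
A normal force at the bottom, 1.16 m from the hinge, must supply this moment: P = 62.6599/1.16 = 54.0172 kN.

P ≈ 54.0 kN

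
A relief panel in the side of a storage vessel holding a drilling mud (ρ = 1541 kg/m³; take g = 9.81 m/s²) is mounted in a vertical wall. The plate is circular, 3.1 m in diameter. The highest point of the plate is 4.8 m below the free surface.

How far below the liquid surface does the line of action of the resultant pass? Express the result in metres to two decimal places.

γ = ρg = 1541 × 9.81 / 1000 = 15.11721 kN/m³.
The centroid is at the centre, 1.55 m below the top of the plate, so the centroid depth is h_c = 4.8 + 1.55 = 6.35 m.
A = π(1.55)² = 7.54768 m².
Resultant F = γ·h_c·A = 15.11721 × 6.35 × 7.54768 = 724.534 kN.
I_c = πr⁴/4 = π × 1.55⁴/4 = 4.53332 m⁴.
Centre of pressure: y_p = y_c + I_c/(y_c·A) = 6.35 + 4.53332/(6.35 × 7.54768) = 6.35 + 0.0945865 = 6.44459 m along the plane.

h_p = 6.44 m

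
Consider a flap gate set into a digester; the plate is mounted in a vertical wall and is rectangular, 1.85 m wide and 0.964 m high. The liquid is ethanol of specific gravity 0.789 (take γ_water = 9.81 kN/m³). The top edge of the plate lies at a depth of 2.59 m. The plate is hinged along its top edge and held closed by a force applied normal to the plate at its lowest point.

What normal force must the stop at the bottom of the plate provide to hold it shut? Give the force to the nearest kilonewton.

P ≈ 22 kN

γ = 0.789 × 9.81 = 7.74009 kN/m³.
The centroid lies 0.964/2 = 0.482 m below the top edge, so the centroid depth is h_c = 2.59 + 0.482 = 3.072 m.
A = 1.85 × 0.964 = 1.7834 m².
Resultant F = γ·h_c·A = 7.74009 × 3.072 × 1.7834 = 42.4049 kN.
I_c = b·h³/12 = 1.85 × 0.964³/12 = 0.138109 m⁴.
Centre of pressure: y_p = y_c + I_c/(y_c·A) = 3.072 + 0.138109/(3.072 × 1.7834) = 3.072 + 0.0252088 = 3.09721 m along the plane.
The resultant acts 0.482 + 0.0252088 = 0.507209 m (along the plate) below the hinge at the top edge, so the moment about the hinge is M = F × 0.507209 = 42.4049 × 0.507209 = 21.5081 kN·m.
A normal force at the bottom, 0.964 m from the hinge, must supply this moment: P = 21.5081/0.964 = 22.3113 kN.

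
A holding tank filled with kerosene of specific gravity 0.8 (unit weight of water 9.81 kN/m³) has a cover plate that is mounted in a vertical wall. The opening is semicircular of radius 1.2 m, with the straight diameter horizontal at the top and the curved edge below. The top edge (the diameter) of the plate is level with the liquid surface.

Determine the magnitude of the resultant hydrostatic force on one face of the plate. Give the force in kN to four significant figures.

γ = 0.8 × 9.81 = 7.848 kN/m³.
The centroid of a semicircle lies 4r/(3π) = 0.509296 m from the diameter, here below the top edge, so the centroid depth is h_c = 0.509296 m.
A = πr²/2 = π × 1.2²/2 = 2.26195 m².
Resultant F = γ·h_c·A = 7.848 × 0.509296 × 2.26195 = 9.04091 kN.

F ≈ 9.041 kN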